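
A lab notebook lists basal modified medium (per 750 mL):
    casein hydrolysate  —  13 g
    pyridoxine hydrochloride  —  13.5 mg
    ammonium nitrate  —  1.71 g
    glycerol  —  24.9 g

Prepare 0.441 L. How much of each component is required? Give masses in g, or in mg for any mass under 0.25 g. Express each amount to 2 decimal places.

casein hydrolysate 7.64 g; pyridoxine hydrochloride 7.94 mg; ammonium nitrate 1.01 g; glycerol 14.64 g

Scale factor = 441 mL / 750 mL = 0.588.
casein hydrolysate: 13 g × (441 mL / 750 mL) = 7.64 g
pyridoxine hydrochloride: 13.5 mg × (441 mL / 750 mL) = 7.94 mg
ammonium nitrate: 1.71 g × (441 mL / 750 mL) = 1.01 g
glycerol: 24.9 g × (441 mL / 750 mL) = 14.64 g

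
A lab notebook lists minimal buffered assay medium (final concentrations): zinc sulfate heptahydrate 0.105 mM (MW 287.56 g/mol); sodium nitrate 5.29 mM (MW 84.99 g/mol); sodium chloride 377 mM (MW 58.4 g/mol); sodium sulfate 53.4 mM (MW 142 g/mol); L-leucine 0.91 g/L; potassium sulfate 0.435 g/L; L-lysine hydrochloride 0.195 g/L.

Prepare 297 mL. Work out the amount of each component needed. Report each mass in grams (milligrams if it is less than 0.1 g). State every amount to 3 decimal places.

zinc sulfate heptahydrate 8.968 mg; sodium nitrate 0.134 g; sodium chloride 6.539 g; sodium sulfate 2.252 g; L-leucine 0.270 g; potassium sulfate 0.129 g; L-lysine hydrochloride 57.915 mg

Target volume = 297 mL = 0.297 L.
zinc sulfate heptahydrate: 0.105 mmol/L × 287.56 mg/mmol × 0.297 L = 8.968 mg
sodium nitrate: 5.29 mmol/L × 84.99 g/mol × 0.297 L ÷ 1000 = 0.134 g
sodium chloride: 377 mmol/L × 58.4 g/mol × 0.297 L ÷ 1000 = 6.539 g
sodium sulfate: 53.4 mmol/L × 142 g/mol × 0.297 L ÷ 1000 = 2.252 g
L-leucine: 0.91 g/L × 0.297 L = 0.270 g
potassium sulfate: 0.435 g/L × 0.297 L = 0.129 g
L-lysine hydrochloride: 0.195 g/L × 0.297 L = 0.057915 g = 57.915 mg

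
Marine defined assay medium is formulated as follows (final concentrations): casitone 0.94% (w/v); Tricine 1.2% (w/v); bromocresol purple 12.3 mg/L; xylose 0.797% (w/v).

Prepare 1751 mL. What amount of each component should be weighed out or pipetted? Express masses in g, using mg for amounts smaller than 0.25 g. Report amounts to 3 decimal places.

casitone 16.459 g; Tricine 21.012 g; bromocresol purple 21.537 mg; xylose 13.955 g

Working volume: 1751 mL = 1.751 L.
casitone: 0.94% w/v = 9.4 g/L → 9.4 × 1.751 L = 16.459 g
Tricine: 1.2 g per 100 mL × 1751 mL ÷ 100 = 21.012 g
bromocresol purple: 12.3 mg/L × 1.751 L = 21.537 mg
xylose: 0.797 g per 100 mL × 1751 mL ÷ 100 = 13.955 g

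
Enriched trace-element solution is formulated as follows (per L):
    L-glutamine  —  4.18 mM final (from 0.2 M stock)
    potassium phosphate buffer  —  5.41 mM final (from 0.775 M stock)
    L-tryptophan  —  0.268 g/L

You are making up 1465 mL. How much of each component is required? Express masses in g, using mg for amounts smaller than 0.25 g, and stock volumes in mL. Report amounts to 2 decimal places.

Scale factor relative to 1 L: 1.465.
L-glutamine: C1V1 = C2V2 → 4.18 mM × 1465 mL ÷ 200 mM = 30.62 mL
potassium phosphate buffer: dilute stock: 5.41 mM × 1465 mL ÷ 775 mM = 10.23 mL
L-tryptophan: 0.268 g/L × 1.465 L = 0.39 g

L-glutamine 30.62 mL; potassium phosphate buffer 10.23 mL; L-tryptophan 0.39 g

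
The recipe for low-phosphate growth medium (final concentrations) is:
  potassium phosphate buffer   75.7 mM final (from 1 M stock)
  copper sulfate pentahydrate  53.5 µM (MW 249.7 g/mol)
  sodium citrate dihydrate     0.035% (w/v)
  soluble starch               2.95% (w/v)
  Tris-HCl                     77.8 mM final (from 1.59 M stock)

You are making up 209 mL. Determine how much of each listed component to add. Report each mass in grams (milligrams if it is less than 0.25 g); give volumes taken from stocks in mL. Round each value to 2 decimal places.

potassium phosphate buffer 15.82 mL; copper sulfate pentahydrate 2.79 mg; sodium citrate dihydrate 73.15 mg; soluble starch 6.17 g; Tris-HCl 10.23 mL

Scale factor relative to 1 L: 0.209.
potassium phosphate buffer: V = C2·V2/C1 = 75.7 mM × 209 mL ÷ 1000 mM = 15.82 mL
copper sulfate pentahydrate: 53.5 µmol/L × 249.7 g/mol × 0.209 L ÷ 1000 = 2.79 mg
sodium citrate dihydrate: 0.035 g per 100 mL × 209 mL ÷ 100 = 0.07315 g = 73.15 mg
soluble starch: 2.95 g per 100 mL × 209 mL ÷ 100 = 6.17 g
Tris-HCl: V = C2·V2/C1 = 77.8 mM × 209 mL ÷ 1590 mM = 10.23 mL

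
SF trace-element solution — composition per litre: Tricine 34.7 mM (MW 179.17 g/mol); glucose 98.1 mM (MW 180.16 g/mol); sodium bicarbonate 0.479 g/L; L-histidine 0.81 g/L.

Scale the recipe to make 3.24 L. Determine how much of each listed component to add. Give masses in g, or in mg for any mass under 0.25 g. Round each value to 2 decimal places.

Working volume: 3.24 L.
Tricine: 34.7 mmol/L × 179.17 g/mol × 3.24 L ÷ 1000 = 20.14 g
glucose: 98.1 mmol/L × 180.16 g/mol × 3.24 L ÷ 1000 = 57.26 g
sodium bicarbonate: 0.479 g/L × 3.24 L = 1.55 g
L-histidine: 0.81 g/L × 3.24 L = 2.62 g

Tricine 20.14 g; glucose 57.26 g; sodium bicarbonate 1.55 g; L-histidine 2.62 g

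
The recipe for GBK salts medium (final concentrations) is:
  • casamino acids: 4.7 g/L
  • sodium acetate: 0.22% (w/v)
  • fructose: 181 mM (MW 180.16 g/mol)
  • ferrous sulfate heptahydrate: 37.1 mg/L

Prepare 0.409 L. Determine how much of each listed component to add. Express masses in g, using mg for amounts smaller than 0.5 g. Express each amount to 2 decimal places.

Scale factor relative to 1 L: 0.409.
casamino acids: 4.7 g/L × 0.409 L = 1.92 g
sodium acetate: 0.22% w/v = 2.2 g/L → 2.2 × 0.409 L = 0.90 g
fructose: 181 mmol/L × 180.16 g/mol × 0.409 L ÷ 1000 = 13.34 g
ferrous sulfate heptahydrate: 37.1 mg/L × 0.409 L = 15.17 mg

casamino acids 1.92 g; sodium acetate 0.90 g; fructose 13.34 g; ferrous sulfate heptahydrate 15.17 mg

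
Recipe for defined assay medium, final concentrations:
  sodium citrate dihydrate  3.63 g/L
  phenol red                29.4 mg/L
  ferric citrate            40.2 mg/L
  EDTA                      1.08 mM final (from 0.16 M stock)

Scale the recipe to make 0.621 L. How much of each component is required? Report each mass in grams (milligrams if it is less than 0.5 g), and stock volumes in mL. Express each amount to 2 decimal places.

Working volume: 0.621 L.
sodium citrate dihydrate: 3.63 g/L × 0.621 L = 2.25 g
phenol red: 29.4 mg/L × 0.621 L = 18.26 mg
ferric citrate: 40.2 mg/L × 0.621 L = 24.96 mg
EDTA: dilute stock: 1.08 mM × 621 mL ÷ 160 mM = 4.19 mL

sodium citrate dihydrate 2.25 g; phenol red 18.26 mg; ferric citrate 24.96 mg; EDTA 4.19 mL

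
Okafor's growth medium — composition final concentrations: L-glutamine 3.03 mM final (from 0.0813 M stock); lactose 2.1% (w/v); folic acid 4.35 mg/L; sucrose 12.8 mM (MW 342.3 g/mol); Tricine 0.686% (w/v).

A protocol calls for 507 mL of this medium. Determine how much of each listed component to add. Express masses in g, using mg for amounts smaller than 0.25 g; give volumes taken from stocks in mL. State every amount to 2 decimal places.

L-glutamine 18.90 mL; lactose 10.65 g; folic acid 2.21 mg; sucrose 2.22 g; Tricine 3.48 g

Working volume: 507 mL = 0.507 L.
L-glutamine: V = C2·V2/C1 = 3.03 mM × 507 mL ÷ 81.3 mM = 18.90 mL
lactose: 2.1 g per 100 mL × 507 mL ÷ 100 = 10.65 g
folic acid: 4.35 mg/L × 0.507 L = 2.21 mg
sucrose: 12.8 mmol/L × 342.3 g/mol × 0.507 L ÷ 1000 = 2.22 g
Tricine: 0.686% w/v = 6.86 g/L → 6.86 × 0.507 L = 3.48 g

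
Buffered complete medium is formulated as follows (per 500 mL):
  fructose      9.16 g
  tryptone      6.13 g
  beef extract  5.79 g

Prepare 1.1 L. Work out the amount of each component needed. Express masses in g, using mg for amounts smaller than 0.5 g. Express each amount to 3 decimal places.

Scale factor = 1100 mL / 500 mL = 2.2.
fructose: 9.16 g × (1100 mL / 500 mL) = 20.152 g
tryptone: 6.13 g × (1100 mL / 500 mL) = 13.486 g
beef extract: 5.79 g × (1100 mL / 500 mL) = 12.738 g

fructose 20.152 g; tryptone 13.486 g; beef extract 12.738 g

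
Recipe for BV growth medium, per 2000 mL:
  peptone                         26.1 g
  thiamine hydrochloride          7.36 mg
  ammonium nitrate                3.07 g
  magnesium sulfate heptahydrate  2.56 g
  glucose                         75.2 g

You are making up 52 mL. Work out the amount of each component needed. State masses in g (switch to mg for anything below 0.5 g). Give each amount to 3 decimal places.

peptone 0.679 g; thiamine hydrochloride 0.191 mg; ammonium nitrate 79.820 mg; magnesium sulfate heptahydrate 66.560 mg; glucose 1.955 g

Scale factor = 52 mL / 2000 mL = 0.026.
peptone: 26.1 g × (52 mL / 2000 mL) = 0.679 g
thiamine hydrochloride: 7.36 mg × (52 mL / 2000 mL) = 0.191 mg
ammonium nitrate: 3.07 g × (52 mL / 2000 mL) = 0.07982 g = 79.820 mg
magnesium sulfate heptahydrate: 2.56 g × (52 mL / 2000 mL) = 0.06656 g = 66.560 mg
glucose: 75.2 g × (52 mL / 2000 mL) = 1.955 g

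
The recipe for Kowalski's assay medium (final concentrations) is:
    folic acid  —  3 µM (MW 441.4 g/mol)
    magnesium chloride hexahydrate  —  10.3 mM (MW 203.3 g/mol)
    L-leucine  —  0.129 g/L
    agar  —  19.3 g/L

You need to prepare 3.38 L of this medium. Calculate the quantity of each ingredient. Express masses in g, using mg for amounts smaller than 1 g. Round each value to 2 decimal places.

Scale factor relative to 1 L: 3.38.
folic acid: 3 µmol/L × 441.4 g/mol × 3.38 L ÷ 1000 = 4.48 mg
magnesium chloride hexahydrate: 10.3 mmol/L × 203.3 g/mol × 3.38 L ÷ 1000 = 7.08 g
L-leucine: 0.129 g/L × 3.38 L = 0.43602 g = 436.02 mg
agar: 19.3 g/L × 3.38 L = 65.23 g

folic acid 4.48 mg; magnesium chloride hexahydrate 7.08 g; L-leucine 436.02 mg; agar 65.23 g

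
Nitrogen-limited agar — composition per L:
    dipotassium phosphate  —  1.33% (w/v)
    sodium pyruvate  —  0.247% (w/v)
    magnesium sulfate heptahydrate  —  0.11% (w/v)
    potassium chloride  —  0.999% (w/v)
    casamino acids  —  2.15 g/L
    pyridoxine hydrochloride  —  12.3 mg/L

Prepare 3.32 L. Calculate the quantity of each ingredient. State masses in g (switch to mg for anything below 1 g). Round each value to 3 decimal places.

Scale factor relative to 1 L: 3.32.
dipotassium phosphate: 1.33% w/v = 13.3 g/L → 13.3 × 3.32 L = 44.156 g
sodium pyruvate: 0.247 g per 100 mL × 3320 mL ÷ 100 = 8.200 g
magnesium sulfate heptahydrate: 0.11% w/v = 1.1 g/L → 1.1 × 3.32 L = 3.652 g
potassium chloride: 0.999 g per 100 mL × 3320 mL ÷ 100 = 33.167 g
casamino acids: 2.15 g/L × 3.32 L = 7.138 g
pyridoxine hydrochloride: 12.3 mg/L × 3.32 L = 40.836 mg

dipotassium phosphate 44.156 g; sodium pyruvate 8.200 g; magnesium sulfate heptahydrate 3.652 g; potassium chloride 33.167 g; casamino acids 7.138 g; pyridoxine hydrochloride 40.836 mg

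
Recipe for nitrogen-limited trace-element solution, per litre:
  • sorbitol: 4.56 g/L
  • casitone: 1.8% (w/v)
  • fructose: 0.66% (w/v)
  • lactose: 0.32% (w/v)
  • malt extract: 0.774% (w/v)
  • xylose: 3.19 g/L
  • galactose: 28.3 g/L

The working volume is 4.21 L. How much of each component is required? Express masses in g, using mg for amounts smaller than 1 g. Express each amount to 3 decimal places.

sorbitol 19.198 g; casitone 75.780 g; fructose 27.786 g; lactose 13.472 g; malt extract 32.585 g; xylose 13.430 g; galactose 119.143 g

Working volume: 4.21 L.
sorbitol: 4.56 g/L × 4.21 L = 19.198 g
casitone: 1.8% w/v = 18 g/L → 18 × 4.21 L = 75.780 g
fructose: 0.66 g per 100 mL × 4210 mL ÷ 100 = 27.786 g
lactose: 0.32 g per 100 mL × 4210 mL ÷ 100 = 13.472 g
malt extract: 0.774 g per 100 mL × 4210 mL ÷ 100 = 32.585 g
xylose: 3.19 g/L × 4.21 L = 13.430 g
galactose: 28.3 g/L × 4.21 L = 119.143 g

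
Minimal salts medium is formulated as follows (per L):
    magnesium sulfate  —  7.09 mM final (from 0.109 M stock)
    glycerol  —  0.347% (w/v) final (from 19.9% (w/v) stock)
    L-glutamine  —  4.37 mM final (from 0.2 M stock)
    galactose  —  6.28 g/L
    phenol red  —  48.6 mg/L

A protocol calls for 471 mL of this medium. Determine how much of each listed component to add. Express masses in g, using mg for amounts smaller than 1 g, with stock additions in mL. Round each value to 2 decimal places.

magnesium sulfate 30.64 mL; glycerol 8.21 mL; L-glutamine 10.29 mL; galactose 2.96 g; phenol red 22.89 mg

Working volume: 471 mL = 0.471 L.
magnesium sulfate: C1V1 = C2V2 → 7.09 mM × 471 mL ÷ 109 mM = 30.64 mL
glycerol: C1V1 = C2V2 → 0.347% ÷ 19.9% × 471 mL = 8.21 mL
L-glutamine: C1V1 = C2V2 → 4.37 mM × 471 mL ÷ 200 mM = 10.29 mL
galactose: 6.28 g/L × 0.471 L = 2.96 g
phenol red: 48.6 mg/L × 0.471 L = 22.89 mg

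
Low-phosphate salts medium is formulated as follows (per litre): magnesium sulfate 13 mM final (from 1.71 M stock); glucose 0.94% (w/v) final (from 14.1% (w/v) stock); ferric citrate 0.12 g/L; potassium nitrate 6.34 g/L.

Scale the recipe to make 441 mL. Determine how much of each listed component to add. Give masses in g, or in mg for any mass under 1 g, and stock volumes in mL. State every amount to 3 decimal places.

magnesium sulfate 3.353 mL; glucose 29.400 mL; ferric citrate 52.920 mg; potassium nitrate 2.796 g

Scale factor relative to 1 L: 0.441.
magnesium sulfate: dilute stock: 13 mM × 441 mL ÷ 1710 mM = 3.353 mL
glucose: C1V1 = C2V2 → 0.94% ÷ 14.1% × 441 mL = 29.400 mL
ferric citrate: 0.12 g/L × 0.441 L = 0.05292 g = 52.920 mg
potassium nitrate: 6.34 g/L × 0.441 L = 2.796 g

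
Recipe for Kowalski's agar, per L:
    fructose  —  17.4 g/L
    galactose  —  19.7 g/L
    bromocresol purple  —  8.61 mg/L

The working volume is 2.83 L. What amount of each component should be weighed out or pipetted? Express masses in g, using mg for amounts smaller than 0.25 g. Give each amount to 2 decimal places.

fructose 49.24 g; galactose 55.75 g; bromocresol purple 24.37 mg

Scale factor relative to 1 L: 2.83.
fructose: 17.4 g/L × 2.83 L = 49.24 g
galactose: 19.7 g/L × 2.83 L = 55.75 g
bromocresol purple: 8.61 mg/L × 2.83 L = 24.37 mg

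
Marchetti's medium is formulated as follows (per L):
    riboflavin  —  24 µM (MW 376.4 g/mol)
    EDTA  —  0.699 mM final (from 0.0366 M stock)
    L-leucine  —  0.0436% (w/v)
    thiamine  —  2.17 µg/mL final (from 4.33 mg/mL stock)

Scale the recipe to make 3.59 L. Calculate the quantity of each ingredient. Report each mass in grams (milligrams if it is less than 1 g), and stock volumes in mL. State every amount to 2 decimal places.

Scale factor relative to 1 L: 3.59.
riboflavin: 24 µmol/L × 376.4 g/mol × 3.59 L ÷ 1000 = 32.43 mg
EDTA: V = C2·V2/C1 = 0.699 mM × 3590 mL ÷ 36.6 mM = 68.56 mL
L-leucine: 0.0436 g per 100 mL × 3590 mL ÷ 100 = 1.57 g
thiamine: dilute stock: 2.17 µg/mL × 3590 mL ÷ 4330 µg/mL = 1.80 mL

riboflavin 32.43 mg; EDTA 68.56 mL; L-leucine 1.57 g; thiamine 1.80 mL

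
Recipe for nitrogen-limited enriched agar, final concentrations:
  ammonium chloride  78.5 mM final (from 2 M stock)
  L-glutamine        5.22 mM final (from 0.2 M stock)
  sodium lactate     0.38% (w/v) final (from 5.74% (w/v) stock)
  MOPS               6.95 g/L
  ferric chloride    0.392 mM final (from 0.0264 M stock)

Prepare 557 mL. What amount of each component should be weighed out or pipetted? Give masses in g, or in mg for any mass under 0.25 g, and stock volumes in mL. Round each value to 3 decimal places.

ammonium chloride 21.862 mL; L-glutamine 14.538 mL; sodium lactate 36.875 mL; MOPS 3.871 g; ferric chloride 8.271 mL

Target volume = 557 mL = 0.557 L.
ammonium chloride: C1V1 = C2V2 → 78.5 mM × 557 mL ÷ 2000 mM = 21.862 mL
L-glutamine: C1V1 = C2V2 → 5.22 mM × 557 mL ÷ 200 mM = 14.538 mL
sodium lactate: C1V1 = C2V2 → 0.38% ÷ 5.74% × 557 mL = 36.875 mL
MOPS: 6.95 g/L × 0.557 L = 3.871 g
ferric chloride: C1V1 = C2V2 → 0.392 mM × 557 mL ÷ 26.4 mM = 8.271 mL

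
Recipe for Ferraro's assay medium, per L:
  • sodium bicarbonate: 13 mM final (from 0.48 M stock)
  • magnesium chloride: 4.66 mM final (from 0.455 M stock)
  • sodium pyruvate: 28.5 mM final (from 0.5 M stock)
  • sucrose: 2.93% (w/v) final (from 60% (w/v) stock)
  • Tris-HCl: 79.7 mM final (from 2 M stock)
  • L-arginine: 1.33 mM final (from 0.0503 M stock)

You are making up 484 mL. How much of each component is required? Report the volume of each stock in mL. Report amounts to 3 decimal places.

Target volume = 484 mL = 0.484 L.
sodium bicarbonate: dilute stock: 13 mM × 484 mL ÷ 480 mM = 13.108 mL
magnesium chloride: C1V1 = C2V2 → 4.66 mM × 484 mL ÷ 455 mM = 4.957 mL
sodium pyruvate: dilute stock: 28.5 mM × 484 mL ÷ 500 mM = 27.588 mL
sucrose: dilute stock: 2.93% ÷ 60% × 484 mL = 23.635 mL
Tris-HCl: dilute stock: 79.7 mM × 484 mL ÷ 2000 mM = 19.287 mL
L-arginine: C1V1 = C2V2 → 1.33 mM × 484 mL ÷ 50.3 mM = 12.798 mL

sodium bicarbonate 13.108 mL; magnesium chloride 4.957 mL; sodium pyruvate 27.588 mL; sucrose 23.635 mL; Tris-HCl 19.287 mL; L-arginine 12.798 mL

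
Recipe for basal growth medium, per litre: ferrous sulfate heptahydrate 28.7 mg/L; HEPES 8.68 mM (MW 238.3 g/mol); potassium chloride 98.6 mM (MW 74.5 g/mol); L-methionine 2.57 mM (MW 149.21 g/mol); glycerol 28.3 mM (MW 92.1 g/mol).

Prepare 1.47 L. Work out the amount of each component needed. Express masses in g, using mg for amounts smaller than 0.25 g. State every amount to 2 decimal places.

Scale factor relative to 1 L: 1.47.
ferrous sulfate heptahydrate: 28.7 mg/L × 1.47 L = 42.19 mg
HEPES: 8.68 mmol/L × 238.3 g/mol × 1.47 L ÷ 1000 = 3.04 g
potassium chloride: 98.6 mmol/L × 74.5 g/mol × 1.47 L ÷ 1000 = 10.80 g
L-methionine: 2.57 mmol/L × 149.21 g/mol × 1.47 L ÷ 1000 = 0.56 g
glycerol: 28.3 mmol/L × 92.1 g/mol × 1.47 L ÷ 1000 = 3.83 g

ferrous sulfate heptahydrate 42.19 mg; HEPES 3.04 g; potassium chloride 10.80 g; L-methionine 0.56 g; glycerol 3.83 g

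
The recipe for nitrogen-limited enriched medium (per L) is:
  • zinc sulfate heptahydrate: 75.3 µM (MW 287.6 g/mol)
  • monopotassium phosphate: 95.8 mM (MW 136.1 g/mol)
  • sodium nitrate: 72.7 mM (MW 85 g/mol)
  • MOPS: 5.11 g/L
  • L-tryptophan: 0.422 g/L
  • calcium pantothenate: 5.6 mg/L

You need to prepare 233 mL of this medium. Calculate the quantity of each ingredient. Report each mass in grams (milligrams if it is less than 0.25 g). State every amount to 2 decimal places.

zinc sulfate heptahydrate 5.05 mg; monopotassium phosphate 3.04 g; sodium nitrate 1.44 g; MOPS 1.19 g; L-tryptophan 98.33 mg; calcium pantothenate 1.30 mg

Scale factor relative to 1 L: 0.233.
zinc sulfate heptahydrate: 75.3 µmol/L × 287.6 g/mol × 0.233 L ÷ 1000 = 5.05 mg
monopotassium phosphate: 95.8 mmol/L × 136.1 g/mol × 0.233 L ÷ 1000 = 3.04 g
sodium nitrate: 72.7 mmol/L × 85 g/mol × 0.233 L ÷ 1000 = 1.44 g
MOPS: 5.11 g/L × 0.233 L = 1.19 g
L-tryptophan: 0.422 g/L × 0.233 L = 0.098326 g = 98.33 mg
calcium pantothenate: 5.6 mg/L × 0.233 L = 1.30 mg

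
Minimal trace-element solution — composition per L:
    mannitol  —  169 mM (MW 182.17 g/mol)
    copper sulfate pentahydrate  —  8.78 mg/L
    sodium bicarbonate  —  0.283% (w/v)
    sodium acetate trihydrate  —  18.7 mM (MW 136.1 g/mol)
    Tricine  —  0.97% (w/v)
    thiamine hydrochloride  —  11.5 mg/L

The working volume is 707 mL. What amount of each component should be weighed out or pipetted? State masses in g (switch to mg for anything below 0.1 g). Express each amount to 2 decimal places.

Scale factor relative to 1 L: 0.707.
mannitol: 169 mmol/L × 182.17 g/mol × 0.707 L ÷ 1000 = 21.77 g
copper sulfate pentahydrate: 8.78 mg/L × 0.707 L = 6.21 mg
sodium bicarbonate: 0.283 g per 100 mL × 707 mL ÷ 100 = 2.00 g
sodium acetate trihydrate: 18.7 mmol/L × 136.1 g/mol × 0.707 L ÷ 1000 = 1.80 g
Tricine: 0.97% w/v = 9.7 g/L → 9.7 × 0.707 L = 6.86 g
thiamine hydrochloride: 11.5 mg/L × 0.707 L = 8.13 mg

mannitol 21.77 g; copper sulfate pentahydrate 6.21 mg; sodium bicarbonate 2.00 g; sodium acetate trihydrate 1.80 g; Tricine 6.86 g; thiamine hydrochloride 8.13 mg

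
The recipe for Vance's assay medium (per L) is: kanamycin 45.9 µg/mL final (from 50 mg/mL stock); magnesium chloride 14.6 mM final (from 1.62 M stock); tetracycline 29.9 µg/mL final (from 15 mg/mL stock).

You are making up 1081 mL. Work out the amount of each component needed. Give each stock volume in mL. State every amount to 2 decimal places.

kanamycin 0.99 mL; magnesium chloride 9.74 mL; tetracycline 2.15 mL

Scale factor relative to 1 L: 1.081.
kanamycin: V = C2·V2/C1 = 45.9 µg/mL × 1081 mL ÷ 50000 µg/mL = 0.99 mL
magnesium chloride: dilute stock: 14.6 mM × 1081 mL ÷ 1620 mM = 9.74 mL
tetracycline: V = C2·V2/C1 = 29.9 µg/mL × 1081 mL ÷ 15000 µg/mL = 2.15 mL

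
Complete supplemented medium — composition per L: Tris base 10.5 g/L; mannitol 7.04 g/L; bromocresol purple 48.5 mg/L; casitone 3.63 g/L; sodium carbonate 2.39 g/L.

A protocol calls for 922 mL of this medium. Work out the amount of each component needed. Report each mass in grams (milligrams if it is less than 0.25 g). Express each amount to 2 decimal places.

Working volume: 922 mL = 0.922 L.
Tris base: 10.5 g/L × 0.922 L = 9.68 g
mannitol: 7.04 g/L × 0.922 L = 6.49 g
bromocresol purple: 48.5 mg/L × 0.922 L = 44.72 mg
casitone: 3.63 g/L × 0.922 L = 3.35 g
sodium carbonate: 2.39 g/L × 0.922 L = 2.20 g

Tris base 9.68 g; mannitol 6.49 g; bromocresol purple 44.72 mg; casitone 3.35 g; sodium carbonate 2.20 g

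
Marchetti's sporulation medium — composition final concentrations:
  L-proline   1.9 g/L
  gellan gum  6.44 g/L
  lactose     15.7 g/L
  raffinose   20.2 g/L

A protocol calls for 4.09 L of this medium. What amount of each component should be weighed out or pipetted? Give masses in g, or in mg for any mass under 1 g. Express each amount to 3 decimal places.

L-proline 7.771 g; gellan gum 26.340 g; lactose 64.213 g; raffinose 82.618 g

Scale factor relative to 1 L: 4.09.
L-proline: 1.9 g/L × 4.09 L = 7.771 g
gellan gum: 6.44 g/L × 4.09 L = 26.340 g
lactose: 15.7 g/L × 4.09 L = 64.213 g
raffinose: 20.2 g/L × 4.09 L = 82.618 g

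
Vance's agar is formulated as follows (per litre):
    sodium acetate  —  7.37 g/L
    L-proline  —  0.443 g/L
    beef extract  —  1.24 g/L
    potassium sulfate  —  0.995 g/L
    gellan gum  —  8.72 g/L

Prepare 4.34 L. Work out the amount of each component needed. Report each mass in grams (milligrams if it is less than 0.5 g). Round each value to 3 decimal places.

Scale factor relative to 1 L: 4.34.
sodium acetate: 7.37 g/L × 4.34 L = 31.986 g
L-proline: 0.443 g/L × 4.34 L = 1.923 g
beef extract: 1.24 g/L × 4.34 L = 5.382 g
potassium sulfate: 0.995 g/L × 4.34 L = 4.318 g
gellan gum: 8.72 g/L × 4.34 L = 37.845 g

sodium acetate 31.986 g; L-proline 1.923 g; beef extract 5.382 g; potassium sulfate 4.318 g; gellan gum 37.845 g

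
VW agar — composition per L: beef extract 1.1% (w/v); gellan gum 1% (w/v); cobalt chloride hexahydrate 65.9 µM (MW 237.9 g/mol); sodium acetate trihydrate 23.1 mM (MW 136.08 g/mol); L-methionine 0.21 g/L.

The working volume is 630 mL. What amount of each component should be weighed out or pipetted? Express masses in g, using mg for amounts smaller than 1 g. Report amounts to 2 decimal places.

Target volume = 630 mL = 0.63 L.
beef extract: 1.1% w/v = 11 g/L → 11 × 0.63 L = 6.93 g
gellan gum: 1 g per 100 mL × 630 mL ÷ 100 = 6.30 g
cobalt chloride hexahydrate: 65.9 µmol/L × 237.9 g/mol × 0.63 L ÷ 1000 = 9.88 mg
sodium acetate trihydrate: 23.1 mmol/L × 136.08 g/mol × 0.63 L ÷ 1000 = 1.98 g
L-methionine: 0.21 g/L × 0.63 L = 0.1323 g = 132.30 mg

beef extract 6.93 g; gellan gum 6.30 g; cobalt chloride hexahydrate 9.88 mg; sodium acetate trihydrate 1.98 g; L-methionine 132.30 mg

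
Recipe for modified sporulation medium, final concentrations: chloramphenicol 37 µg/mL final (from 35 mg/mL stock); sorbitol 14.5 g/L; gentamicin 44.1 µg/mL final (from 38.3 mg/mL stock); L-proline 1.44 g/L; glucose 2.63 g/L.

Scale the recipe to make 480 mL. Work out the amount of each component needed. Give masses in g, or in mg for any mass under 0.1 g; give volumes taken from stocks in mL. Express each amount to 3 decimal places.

Scale factor relative to 1 L: 0.48.
chloramphenicol: C1V1 = C2V2 → 37 µg/mL × 480 mL ÷ 35000 µg/mL = 0.507 mL
sorbitol: 14.5 g/L × 0.48 L = 6.960 g
gentamicin: dilute stock: 44.1 µg/mL × 480 mL ÷ 38300 µg/mL = 0.553 mL
L-proline: 1.44 g/L × 0.48 L = 0.691 g
glucose: 2.63 g/L × 0.48 L = 1.262 g

chloramphenicol 0.507 mL; sorbitol 6.960 g; gentamicin 0.553 mL; L-proline 0.691 g; glucose 1.262 g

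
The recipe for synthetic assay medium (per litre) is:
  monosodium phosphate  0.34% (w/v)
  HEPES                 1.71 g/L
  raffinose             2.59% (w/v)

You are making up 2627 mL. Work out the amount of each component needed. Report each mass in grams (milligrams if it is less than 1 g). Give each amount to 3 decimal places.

Target volume = 2627 mL = 2.627 L.
monosodium phosphate: 0.34 g per 100 mL × 2627 mL ÷ 100 = 8.932 g
HEPES: 1.71 g/L × 2.627 L = 4.492 g
raffinose: 2.59% w/v = 25.9 g/L → 25.9 × 2.627 L = 68.039 g

monosodium phosphate 8.932 g; HEPES 4.492 g; raffinose 68.039 g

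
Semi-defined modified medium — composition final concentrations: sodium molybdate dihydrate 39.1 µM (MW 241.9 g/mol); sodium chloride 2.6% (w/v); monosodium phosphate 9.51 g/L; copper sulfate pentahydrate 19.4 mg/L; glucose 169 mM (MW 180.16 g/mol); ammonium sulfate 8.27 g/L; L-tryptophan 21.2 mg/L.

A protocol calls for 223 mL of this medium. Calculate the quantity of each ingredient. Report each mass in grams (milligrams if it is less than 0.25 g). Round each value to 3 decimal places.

sodium molybdate dihydrate 2.109 mg; sodium chloride 5.798 g; monosodium phosphate 2.121 g; copper sulfate pentahydrate 4.326 mg; glucose 6.790 g; ammonium sulfate 1.844 g; L-tryptophan 4.728 mg

Target volume = 223 mL = 0.223 L.
sodium molybdate dihydrate: 39.1 µmol/L × 241.9 g/mol × 0.223 L ÷ 1000 = 2.109 mg
sodium chloride: 2.6% w/v = 26 g/L → 26 × 0.223 L = 5.798 g
monosodium phosphate: 9.51 g/L × 0.223 L = 2.121 g
copper sulfate pentahydrate: 19.4 mg/L × 0.223 L = 4.326 mg
glucose: 169 mmol/L × 180.16 g/mol × 0.223 L ÷ 1000 = 6.790 g
ammonium sulfate: 8.27 g/L × 0.223 L = 1.844 g
L-tryptophan: 21.2 mg/L × 0.223 L = 4.728 mg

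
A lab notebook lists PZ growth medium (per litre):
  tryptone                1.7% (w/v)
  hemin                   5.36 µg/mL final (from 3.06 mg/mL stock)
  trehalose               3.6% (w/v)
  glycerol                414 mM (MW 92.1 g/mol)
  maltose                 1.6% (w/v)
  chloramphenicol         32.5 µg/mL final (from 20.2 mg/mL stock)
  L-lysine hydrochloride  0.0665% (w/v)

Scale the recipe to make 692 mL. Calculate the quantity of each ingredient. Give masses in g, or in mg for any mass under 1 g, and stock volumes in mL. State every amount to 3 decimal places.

Working volume: 692 mL = 0.692 L.
tryptone: 1.7% w/v = 17 g/L → 17 × 0.692 L = 11.764 g
hemin: C1V1 = C2V2 → 5.36 µg/mL × 692 mL ÷ 3060 µg/mL = 1.212 mL
trehalose: 3.6 g per 100 mL × 692 mL ÷ 100 = 24.912 g
glycerol: 414 mmol/L × 92.1 g/mol × 0.692 L ÷ 1000 = 26.386 g
maltose: 1.6 g per 100 mL × 692 mL ÷ 100 = 11.072 g
chloramphenicol: C1V1 = C2V2 → 32.5 µg/mL × 692 mL ÷ 20200 µg/mL = 1.113 mL
L-lysine hydrochloride: 0.0665% w/v = 0.665 g/L → 0.665 × 0.692 L = 0.46018 g = 460.180 mg

tryptone 11.764 g; hemin 1.212 mL; trehalose 24.912 g; glycerol 26.386 g; maltose 11.072 g; chloramphenicol 1.113 mL; L-lysine hydrochloride 460.180 mg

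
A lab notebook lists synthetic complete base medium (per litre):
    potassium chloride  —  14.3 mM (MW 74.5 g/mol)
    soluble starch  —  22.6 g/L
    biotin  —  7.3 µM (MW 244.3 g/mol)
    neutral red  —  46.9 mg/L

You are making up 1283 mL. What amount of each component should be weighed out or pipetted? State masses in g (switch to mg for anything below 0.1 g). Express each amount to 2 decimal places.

Working volume: 1283 mL = 1.283 L.
potassium chloride: 14.3 mmol/L × 74.5 g/mol × 1.283 L ÷ 1000 = 1.37 g
soluble starch: 22.6 g/L × 1.283 L = 29.00 g
biotin: 7.3 µmol/L × 244.3 g/mol × 1.283 L ÷ 1000 = 2.29 mg
neutral red: 46.9 mg/L × 1.283 L = 60.17 mg

potassium chloride 1.37 g; soluble starch 29.00 g; biotin 2.29 mg; neutral red 60.17 mg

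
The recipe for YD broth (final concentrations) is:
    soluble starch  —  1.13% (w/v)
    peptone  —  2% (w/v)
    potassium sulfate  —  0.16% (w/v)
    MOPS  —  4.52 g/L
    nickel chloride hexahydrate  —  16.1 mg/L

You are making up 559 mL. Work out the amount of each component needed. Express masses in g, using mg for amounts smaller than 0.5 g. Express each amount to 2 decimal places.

Working volume: 559 mL = 0.559 L.
soluble starch: 1.13% w/v = 11.3 g/L → 11.3 × 0.559 L = 6.32 g
peptone: 2 g per 100 mL × 559 mL ÷ 100 = 11.18 g
potassium sulfate: 0.16 g per 100 mL × 559 mL ÷ 100 = 0.89 g
MOPS: 4.52 g/L × 0.559 L = 2.53 g
nickel chloride hexahydrate: 16.1 mg/L × 0.559 L = 9.00 mg

soluble starch 6.32 g; peptone 11.18 g; potassium sulfate 0.89 g; MOPS 2.53 g; nickel chloride hexahydrate 9.00 mg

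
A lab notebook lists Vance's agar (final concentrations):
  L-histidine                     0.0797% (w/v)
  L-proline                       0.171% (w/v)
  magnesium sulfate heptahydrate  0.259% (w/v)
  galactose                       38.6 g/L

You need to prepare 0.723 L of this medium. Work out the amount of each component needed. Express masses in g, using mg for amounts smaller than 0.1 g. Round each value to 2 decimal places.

L-histidine 0.58 g; L-proline 1.24 g; magnesium sulfate heptahydrate 1.87 g; galactose 27.91 g

Scale factor relative to 1 L: 0.723.
L-histidine: 0.0797 g per 100 mL × 723 mL ÷ 100 = 0.58 g
L-proline: 0.171% w/v = 1.71 g/L → 1.71 × 0.723 L = 1.24 g
magnesium sulfate heptahydrate: 0.259% w/v = 2.59 g/L → 2.59 × 0.723 L = 1.87 g
galactose: 38.6 g/L × 0.723 L = 27.91 g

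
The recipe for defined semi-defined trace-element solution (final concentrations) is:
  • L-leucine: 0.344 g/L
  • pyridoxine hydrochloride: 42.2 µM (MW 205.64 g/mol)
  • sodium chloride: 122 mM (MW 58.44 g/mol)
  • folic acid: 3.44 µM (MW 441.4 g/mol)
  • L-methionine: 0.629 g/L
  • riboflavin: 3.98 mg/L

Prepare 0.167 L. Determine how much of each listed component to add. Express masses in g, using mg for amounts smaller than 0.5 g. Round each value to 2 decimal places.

L-leucine 57.45 mg; pyridoxine hydrochloride 1.45 mg; sodium chloride 1.19 g; folic acid 0.25 mg; L-methionine 105.04 mg; riboflavin 0.66 mg

Scale factor relative to 1 L: 0.167.
L-leucine: 0.344 g/L × 0.167 L = 0.057448 g = 57.45 mg
pyridoxine hydrochloride: 42.2 µmol/L × 205.64 g/mol × 0.167 L ÷ 1000 = 1.45 mg
sodium chloride: 122 mmol/L × 58.44 g/mol × 0.167 L ÷ 1000 = 1.19 g
folic acid: 3.44 µmol/L × 441.4 g/mol × 0.167 L ÷ 1000 = 0.25 mg
L-methionine: 0.629 g/L × 0.167 L = 0.105043 g = 105.04 mg
riboflavin: 3.98 mg/L × 0.167 L = 0.66 mg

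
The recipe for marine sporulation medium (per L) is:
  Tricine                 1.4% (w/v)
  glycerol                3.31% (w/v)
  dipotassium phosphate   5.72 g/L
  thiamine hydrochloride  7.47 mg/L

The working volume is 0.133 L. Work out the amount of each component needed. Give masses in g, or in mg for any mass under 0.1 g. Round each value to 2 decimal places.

Tricine 1.86 g; glycerol 4.40 g; dipotassium phosphate 0.76 g; thiamine hydrochloride 0.99 mg

Working volume: 0.133 L.
Tricine: 1.4% w/v = 14 g/L → 14 × 0.133 L = 1.86 g
glycerol: 3.31 g per 100 mL × 133 mL ÷ 100 = 4.40 g
dipotassium phosphate: 5.72 g/L × 0.133 L = 0.76 g
thiamine hydrochloride: 7.47 mg/L × 0.133 L = 0.99 mg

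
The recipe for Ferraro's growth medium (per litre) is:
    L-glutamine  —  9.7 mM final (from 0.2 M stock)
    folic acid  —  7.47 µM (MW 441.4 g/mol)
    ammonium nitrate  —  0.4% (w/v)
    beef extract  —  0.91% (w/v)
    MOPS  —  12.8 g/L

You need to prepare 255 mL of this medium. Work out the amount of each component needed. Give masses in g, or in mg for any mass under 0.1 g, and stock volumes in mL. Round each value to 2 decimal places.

L-glutamine 12.37 mL; folic acid 0.84 mg; ammonium nitrate 1.02 g; beef extract 2.32 g; MOPS 3.26 g

Target volume = 255 mL = 0.255 L.
L-glutamine: dilute stock: 9.7 mM × 255 mL ÷ 200 mM = 12.37 mL
folic acid: 7.47 µmol/L × 441.4 g/mol × 0.255 L ÷ 1000 = 0.84 mg
ammonium nitrate: 0.4 g per 100 mL × 255 mL ÷ 100 = 1.02 g
beef extract: 0.91% w/v = 9.1 g/L → 9.1 × 0.255 L = 2.32 g
MOPS: 12.8 g/L × 0.255 L = 3.26 g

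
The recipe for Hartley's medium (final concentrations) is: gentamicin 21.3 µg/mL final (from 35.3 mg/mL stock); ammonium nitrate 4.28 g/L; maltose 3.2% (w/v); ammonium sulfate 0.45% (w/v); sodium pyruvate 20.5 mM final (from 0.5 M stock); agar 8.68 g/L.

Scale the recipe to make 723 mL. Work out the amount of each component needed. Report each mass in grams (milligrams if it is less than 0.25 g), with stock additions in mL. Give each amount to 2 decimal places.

Working volume: 723 mL = 0.723 L.
gentamicin: V = C2·V2/C1 = 21.3 µg/mL × 723 mL ÷ 35300 µg/mL = 0.44 mL
ammonium nitrate: 4.28 g/L × 0.723 L = 3.09 g
maltose: 3.2% w/v = 32 g/L → 32 × 0.723 L = 23.14 g
ammonium sulfate: 0.45% w/v = 4.5 g/L → 4.5 × 0.723 L = 3.25 g
sodium pyruvate: V = C2·V2/C1 = 20.5 mM × 723 mL ÷ 500 mM = 29.64 mL
agar: 8.68 g/L × 0.723 L = 6.28 g

gentamicin 0.44 mL; ammonium nitrate 3.09 g; maltose 23.14 g; ammonium sulfate 3.25 g; sodium pyruvate 29.64 mL; agar 6.28 g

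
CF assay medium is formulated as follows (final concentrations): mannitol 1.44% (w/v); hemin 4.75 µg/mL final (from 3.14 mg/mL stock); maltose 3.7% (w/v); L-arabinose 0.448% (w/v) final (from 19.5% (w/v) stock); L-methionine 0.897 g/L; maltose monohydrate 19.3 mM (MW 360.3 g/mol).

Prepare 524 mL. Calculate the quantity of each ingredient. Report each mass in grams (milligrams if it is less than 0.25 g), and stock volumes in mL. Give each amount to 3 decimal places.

Scale factor relative to 1 L: 0.524.
mannitol: 1.44% w/v = 14.4 g/L → 14.4 × 0.524 L = 7.546 g
hemin: V = C2·V2/C1 = 4.75 µg/mL × 524 mL ÷ 3140 µg/mL = 0.793 mL
maltose: 3.7% w/v = 37 g/L → 37 × 0.524 L = 19.388 g
L-arabinose: C1V1 = C2V2 → 0.448% ÷ 19.5% × 524 mL = 12.039 mL
L-methionine: 0.897 g/L × 0.524 L = 0.470 g
maltose monohydrate: 19.3 mmol/L × 360.3 g/mol × 0.524 L ÷ 1000 = 3.644 g

mannitol 7.546 g; hemin 0.793 mL; maltose 19.388 g; L-arabinose 12.039 mL; L-methionine 0.470 g; maltose monohydrate 3.644 g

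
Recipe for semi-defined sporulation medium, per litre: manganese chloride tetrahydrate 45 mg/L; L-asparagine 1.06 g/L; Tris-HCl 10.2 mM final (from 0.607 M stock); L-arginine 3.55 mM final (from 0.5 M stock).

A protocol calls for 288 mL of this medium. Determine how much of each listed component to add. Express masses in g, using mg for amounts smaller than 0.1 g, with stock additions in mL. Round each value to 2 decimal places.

Target volume = 288 mL = 0.288 L.
manganese chloride tetrahydrate: 45 mg/L × 0.288 L = 12.96 mg
L-asparagine: 1.06 g/L × 0.288 L = 0.31 g
Tris-HCl: dilute stock: 10.2 mM × 288 mL ÷ 607 mM = 4.84 mL
L-arginine: V = C2·V2/C1 = 3.55 mM × 288 mL ÷ 500 mM = 2.04 mL

manganese chloride tetrahydrate 12.96 mg; L-asparagine 0.31 g; Tris-HCl 4.84 mL; L-arginine 2.04 mL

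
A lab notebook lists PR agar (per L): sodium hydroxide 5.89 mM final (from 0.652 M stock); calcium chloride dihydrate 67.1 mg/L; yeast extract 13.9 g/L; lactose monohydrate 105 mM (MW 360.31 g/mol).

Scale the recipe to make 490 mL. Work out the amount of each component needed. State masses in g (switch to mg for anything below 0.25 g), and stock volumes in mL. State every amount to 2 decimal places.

Scale factor relative to 1 L: 0.49.
sodium hydroxide: C1V1 = C2V2 → 5.89 mM × 490 mL ÷ 652 mM = 4.43 mL
calcium chloride dihydrate: 67.1 mg/L × 0.49 L = 32.88 mg
yeast extract: 13.9 g/L × 0.49 L = 6.81 g
lactose monohydrate: 105 mmol/L × 360.31 g/mol × 0.49 L ÷ 1000 = 18.54 g

sodium hydroxide 4.43 mL; calcium chloride dihydrate 32.88 mg; yeast extract 6.81 g; lactose monohydrate 18.54 g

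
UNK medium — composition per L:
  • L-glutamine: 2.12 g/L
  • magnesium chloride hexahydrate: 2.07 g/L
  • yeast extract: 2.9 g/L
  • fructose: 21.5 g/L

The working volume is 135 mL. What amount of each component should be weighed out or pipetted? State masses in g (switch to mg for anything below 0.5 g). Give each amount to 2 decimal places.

Working volume: 135 mL = 0.135 L.
L-glutamine: 2.12 g/L × 0.135 L = 0.2862 g = 286.20 mg
magnesium chloride hexahydrate: 2.07 g/L × 0.135 L = 0.27945 g = 279.45 mg
yeast extract: 2.9 g/L × 0.135 L = 0.3915 g = 391.50 mg
fructose: 21.5 g/L × 0.135 L = 2.90 g

L-glutamine 286.20 mg; magnesium chloride hexahydrate 279.45 mg; yeast extract 391.50 mg; fructose 2.90 g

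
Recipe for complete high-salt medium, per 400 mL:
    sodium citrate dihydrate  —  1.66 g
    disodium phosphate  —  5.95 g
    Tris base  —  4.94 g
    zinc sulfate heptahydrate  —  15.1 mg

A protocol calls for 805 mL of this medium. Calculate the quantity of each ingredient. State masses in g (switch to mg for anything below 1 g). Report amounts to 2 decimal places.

sodium citrate dihydrate 3.34 g; disodium phosphate 11.97 g; Tris base 9.94 g; zinc sulfate heptahydrate 30.39 mg

Ratio of target to recipe volume: 805 / 400 = 2.0125.
sodium citrate dihydrate: 1.66 g × (805 mL / 400 mL) = 3.34 g
disodium phosphate: 5.95 g × (805 mL / 400 mL) = 11.97 g
Tris base: 4.94 g × (805 mL / 400 mL) = 9.94 g
zinc sulfate heptahydrate: 15.1 mg × (805 mL / 400 mL) = 30.39 mg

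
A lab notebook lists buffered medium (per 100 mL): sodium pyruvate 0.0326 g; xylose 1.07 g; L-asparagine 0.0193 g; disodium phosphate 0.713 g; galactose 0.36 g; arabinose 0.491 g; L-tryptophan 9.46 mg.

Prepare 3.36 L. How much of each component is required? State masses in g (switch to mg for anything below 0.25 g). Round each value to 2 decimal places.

sodium pyruvate 1.10 g; xylose 35.95 g; L-asparagine 0.65 g; disodium phosphate 23.96 g; galactose 12.10 g; arabinose 16.50 g; L-tryptophan 0.32 g

Scale factor = 3360 mL / 100 mL = 33.6.
sodium pyruvate: 0.0326 g × (3360 mL / 100 mL) = 1.10 g
xylose: 1.07 g × (3360 mL / 100 mL) = 35.95 g
L-asparagine: 0.0193 g × (3360 mL / 100 mL) = 0.65 g
disodium phosphate: 0.713 g × (3360 mL / 100 mL) = 23.96 g
galactose: 0.36 g × (3360 mL / 100 mL) = 12.10 g
arabinose: 0.491 g × (3360 mL / 100 mL) = 16.50 g
L-tryptophan: 9.46 mg × (3360 mL / 100 mL) = 317.856 mg = 0.32 g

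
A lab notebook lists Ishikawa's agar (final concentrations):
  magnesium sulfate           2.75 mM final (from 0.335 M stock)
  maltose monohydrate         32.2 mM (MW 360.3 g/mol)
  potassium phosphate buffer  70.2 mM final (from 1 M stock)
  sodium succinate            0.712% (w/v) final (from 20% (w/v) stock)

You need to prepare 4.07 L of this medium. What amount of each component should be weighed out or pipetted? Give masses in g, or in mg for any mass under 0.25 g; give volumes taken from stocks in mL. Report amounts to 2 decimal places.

Scale factor relative to 1 L: 4.07.
magnesium sulfate: dilute stock: 2.75 mM × 4070 mL ÷ 335 mM = 33.41 mL
maltose monohydrate: 32.2 mmol/L × 360.3 g/mol × 4.07 L ÷ 1000 = 47.22 g
potassium phosphate buffer: V = C2·V2/C1 = 70.2 mM × 4070 mL ÷ 1000 mM = 285.71 mL
sodium succinate: V = C2·V2/C1 = 0.712% ÷ 20% × 4070 mL = 144.89 mL

magnesium sulfate 33.41 mL; maltose monohydrate 47.22 g; potassium phosphate buffer 285.71 mL; sodium succinate 144.89 mL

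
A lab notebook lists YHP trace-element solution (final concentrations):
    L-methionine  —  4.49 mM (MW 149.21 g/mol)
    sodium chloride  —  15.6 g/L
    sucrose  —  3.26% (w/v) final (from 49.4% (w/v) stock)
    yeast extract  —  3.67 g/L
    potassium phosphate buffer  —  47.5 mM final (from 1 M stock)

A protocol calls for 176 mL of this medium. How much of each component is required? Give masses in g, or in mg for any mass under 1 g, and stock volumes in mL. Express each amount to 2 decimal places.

Target volume = 176 mL = 0.176 L.
L-methionine: 4.49 mmol/L × 149.21 mg/mmol × 0.176 L = 117.91 mg
sodium chloride: 15.6 g/L × 0.176 L = 2.75 g
sucrose: C1V1 = C2V2 → 3.26% ÷ 49.4% × 176 mL = 11.61 mL
yeast extract: 3.67 g/L × 0.176 L = 0.64592 g = 645.92 mg
potassium phosphate buffer: V = C2·V2/C1 = 47.5 mM × 176 mL ÷ 1000 mM = 8.36 mL

L-methionine 117.91 mg; sodium chloride 2.75 g; sucrose 11.61 mL; yeast extract 645.92 mg; potassium phosphate buffer 8.36 mL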